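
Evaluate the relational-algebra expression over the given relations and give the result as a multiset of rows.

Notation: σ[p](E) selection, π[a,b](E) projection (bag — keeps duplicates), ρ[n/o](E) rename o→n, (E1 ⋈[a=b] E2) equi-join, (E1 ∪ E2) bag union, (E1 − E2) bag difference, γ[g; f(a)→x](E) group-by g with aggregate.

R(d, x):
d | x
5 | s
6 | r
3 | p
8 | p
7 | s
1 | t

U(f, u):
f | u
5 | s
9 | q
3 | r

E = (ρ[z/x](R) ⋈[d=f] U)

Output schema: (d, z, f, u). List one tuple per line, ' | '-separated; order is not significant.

Subexpression sizes:
  R → 6
  ρ[z/x](R) → 6
  U → 3
  (ρ[z/x](R) ⋈[d=f] U) → 2

== RESULT ==
d | z | f | u
3 | p | 3 | r
5 | s | 5 | s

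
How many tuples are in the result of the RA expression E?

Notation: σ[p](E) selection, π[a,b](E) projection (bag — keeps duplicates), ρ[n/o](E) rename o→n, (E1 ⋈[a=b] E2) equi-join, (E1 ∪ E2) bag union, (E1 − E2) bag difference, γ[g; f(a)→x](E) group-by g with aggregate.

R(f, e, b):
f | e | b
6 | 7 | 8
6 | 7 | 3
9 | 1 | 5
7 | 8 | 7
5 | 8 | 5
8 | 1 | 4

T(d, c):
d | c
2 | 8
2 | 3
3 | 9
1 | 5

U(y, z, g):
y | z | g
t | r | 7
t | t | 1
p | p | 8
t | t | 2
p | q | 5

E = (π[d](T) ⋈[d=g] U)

Per-node cardinality:
  T → 4
  π[d](T) → 4
  U → 5
  (π[d](T) ⋈[d=g] U) → 3

|E| = 3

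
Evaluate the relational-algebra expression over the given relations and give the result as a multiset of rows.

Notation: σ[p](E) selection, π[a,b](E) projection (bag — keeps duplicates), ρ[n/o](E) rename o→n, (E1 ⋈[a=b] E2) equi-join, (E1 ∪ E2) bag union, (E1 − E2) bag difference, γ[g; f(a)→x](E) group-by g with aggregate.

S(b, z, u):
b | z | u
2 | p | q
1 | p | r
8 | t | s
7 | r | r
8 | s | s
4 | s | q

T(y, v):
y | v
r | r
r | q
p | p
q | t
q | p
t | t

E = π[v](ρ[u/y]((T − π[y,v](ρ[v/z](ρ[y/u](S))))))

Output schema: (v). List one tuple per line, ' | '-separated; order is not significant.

Subexpression sizes:
  T → 6
  S → 6
  ρ[y/u](S) → 6
  ρ[v/z](ρ[y/u](S)) → 6
  π[y,v](ρ[v/z](ρ[y/u](S))) → 6
  (T − π[y,v](ρ[v/z](ρ[y/u](S)))) → 4
  ρ[u/y]((T − π[y,v](ρ[v/z](ρ[y/u](S))))) → 4
  π[v](ρ[u/y]((T − π[y,v](ρ[v/z](ρ[y/u](S)))))) → 4

== RESULT ==
v
p
q
t
t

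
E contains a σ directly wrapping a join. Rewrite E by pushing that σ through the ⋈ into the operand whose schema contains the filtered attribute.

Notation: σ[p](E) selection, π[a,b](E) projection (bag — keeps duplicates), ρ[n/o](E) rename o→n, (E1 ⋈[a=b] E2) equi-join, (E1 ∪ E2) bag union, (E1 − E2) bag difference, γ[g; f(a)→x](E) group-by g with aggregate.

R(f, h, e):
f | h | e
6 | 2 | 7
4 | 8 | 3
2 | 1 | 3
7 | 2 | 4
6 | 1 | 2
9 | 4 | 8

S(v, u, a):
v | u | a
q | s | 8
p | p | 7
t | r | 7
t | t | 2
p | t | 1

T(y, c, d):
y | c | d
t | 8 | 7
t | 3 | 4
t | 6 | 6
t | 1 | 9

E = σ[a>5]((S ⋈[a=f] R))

σ filters on a, owned by the left side.
E' = (σ[a>5](S) ⋈[a=f] R)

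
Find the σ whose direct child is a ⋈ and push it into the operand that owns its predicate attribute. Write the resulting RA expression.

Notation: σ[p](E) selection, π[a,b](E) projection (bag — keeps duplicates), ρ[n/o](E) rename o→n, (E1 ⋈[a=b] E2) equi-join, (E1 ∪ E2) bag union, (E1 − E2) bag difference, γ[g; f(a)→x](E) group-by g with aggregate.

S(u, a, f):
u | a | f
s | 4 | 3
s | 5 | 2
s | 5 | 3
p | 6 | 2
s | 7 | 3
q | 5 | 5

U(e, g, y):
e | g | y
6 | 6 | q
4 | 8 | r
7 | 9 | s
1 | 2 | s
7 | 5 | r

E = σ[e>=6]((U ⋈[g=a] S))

σ filters on e, owned by the left side.
E' = (σ[e>=6](U) ⋈[g=a] S)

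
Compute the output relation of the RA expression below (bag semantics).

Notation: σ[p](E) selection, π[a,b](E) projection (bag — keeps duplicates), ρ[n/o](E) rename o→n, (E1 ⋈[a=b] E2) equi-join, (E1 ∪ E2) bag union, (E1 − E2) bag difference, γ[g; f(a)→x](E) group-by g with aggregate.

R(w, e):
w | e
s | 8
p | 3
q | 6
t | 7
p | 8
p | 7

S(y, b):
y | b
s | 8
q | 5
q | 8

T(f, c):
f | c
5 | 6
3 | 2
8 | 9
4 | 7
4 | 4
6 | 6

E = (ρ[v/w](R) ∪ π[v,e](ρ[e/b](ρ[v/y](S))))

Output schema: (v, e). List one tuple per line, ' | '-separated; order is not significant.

Stepwise |·|:
  R → 6
  ρ[v/w](R) → 6
  S → 3
  ρ[v/y](S) → 3
  ρ[e/b](ρ[v/y](S)) → 3
  π[v,e](ρ[e/b](ρ[v/y](S))) → 3
  (ρ[v/w](R) ∪ π[v,e](ρ[e/b](ρ[v/y](S)))) → 9

== RESULT ==
v | e
p | 3
p | 7
p | 8
q | 5
q | 6
q | 8
s | 8
s | 8
t | 7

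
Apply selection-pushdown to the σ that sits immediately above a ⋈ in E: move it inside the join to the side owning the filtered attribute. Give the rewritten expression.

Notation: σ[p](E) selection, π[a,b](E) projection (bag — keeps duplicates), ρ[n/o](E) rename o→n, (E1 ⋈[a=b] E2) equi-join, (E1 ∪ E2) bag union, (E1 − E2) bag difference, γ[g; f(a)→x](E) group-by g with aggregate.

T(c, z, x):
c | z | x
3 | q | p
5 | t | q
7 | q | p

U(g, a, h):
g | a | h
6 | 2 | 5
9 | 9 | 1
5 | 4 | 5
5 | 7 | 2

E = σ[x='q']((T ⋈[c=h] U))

σ filters on x, owned by the left side.
E' = (σ[x='q'](T) ⋈[c=h] U)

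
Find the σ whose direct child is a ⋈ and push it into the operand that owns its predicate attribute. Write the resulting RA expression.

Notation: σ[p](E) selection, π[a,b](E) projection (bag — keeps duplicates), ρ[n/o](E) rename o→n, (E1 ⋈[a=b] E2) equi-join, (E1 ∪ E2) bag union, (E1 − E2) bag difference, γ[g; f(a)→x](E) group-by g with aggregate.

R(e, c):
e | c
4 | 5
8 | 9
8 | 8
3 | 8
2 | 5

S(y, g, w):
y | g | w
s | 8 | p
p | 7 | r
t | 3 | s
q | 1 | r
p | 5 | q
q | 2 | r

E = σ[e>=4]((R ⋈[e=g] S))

σ filters on e, owned by the left side.
E' = (σ[e>=4](R) ⋈[e=g] S)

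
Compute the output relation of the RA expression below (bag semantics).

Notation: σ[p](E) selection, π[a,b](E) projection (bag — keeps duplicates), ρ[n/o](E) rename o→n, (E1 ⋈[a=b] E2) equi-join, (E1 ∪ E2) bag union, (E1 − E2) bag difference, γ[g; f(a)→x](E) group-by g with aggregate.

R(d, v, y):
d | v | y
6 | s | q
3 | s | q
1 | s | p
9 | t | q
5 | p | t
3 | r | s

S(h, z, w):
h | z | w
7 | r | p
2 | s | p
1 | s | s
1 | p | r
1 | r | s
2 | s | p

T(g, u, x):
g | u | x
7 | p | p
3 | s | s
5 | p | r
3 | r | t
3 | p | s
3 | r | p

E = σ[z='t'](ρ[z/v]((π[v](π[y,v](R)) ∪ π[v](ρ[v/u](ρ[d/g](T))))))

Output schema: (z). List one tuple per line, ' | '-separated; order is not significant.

Per-node cardinality:
  R → 6
  π[y,v](R) → 6
  π[v](π[y,v](R)) → 6
  T → 6
  ρ[d/g](T) → 6
  ρ[v/u](ρ[d/g](T)) → 6
  π[v](ρ[v/u](ρ[d/g](T))) → 6
  (π[v](π[y,v](R)) ∪ π[v](ρ[v/u](ρ[d/g](T)))) → 12
  ρ[z/v]((π[v](π[y,v](R)) ∪ π[v](ρ[v/u](ρ[d/g](T))))) → 12
  σ[z='t'](ρ[z/v]((π[v](π[y,v](R)) ∪ π[v](ρ[v/u](ρ[d/g](T)))))) → 1

== RESULT ==
z
t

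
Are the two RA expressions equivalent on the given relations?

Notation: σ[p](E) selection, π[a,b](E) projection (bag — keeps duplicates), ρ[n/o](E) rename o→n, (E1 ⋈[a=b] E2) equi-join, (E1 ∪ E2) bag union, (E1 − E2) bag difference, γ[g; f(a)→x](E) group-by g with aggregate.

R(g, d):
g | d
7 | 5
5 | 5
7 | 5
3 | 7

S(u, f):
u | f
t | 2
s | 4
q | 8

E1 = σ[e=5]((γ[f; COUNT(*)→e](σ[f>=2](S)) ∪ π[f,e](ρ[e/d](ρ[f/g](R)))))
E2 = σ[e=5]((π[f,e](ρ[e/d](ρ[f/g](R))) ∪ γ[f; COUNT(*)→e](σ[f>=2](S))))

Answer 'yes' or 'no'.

E1 stepwise |·|:
  S → 3
  σ[f>=2](S) → 3
  γ[f; COUNT(*)→e](σ[f>=2](S)) → 3
  R → 4
  ρ[f/g](R) → 4
  ρ[e/d](ρ[f/g](R)) → 4
  π[f,e](ρ[e/d](ρ[f/g](R))) → 4
  (γ[f; COUNT(*)→e](σ[f>=2](S)) ∪ π[f,e](ρ[e/d](ρ[f/g](R)))) → 7
  σ[e=5]((γ[f; COUNT(*)→e](σ[f>=2](S)) ∪ π[f,e](ρ[e/d](ρ[f/g](R))))) → 3
E2 stepwise |·|:
  R → 4
  ρ[f/g](R) → 4
  ρ[e/d](ρ[f/g](R)) → 4
  π[f,e](ρ[e/d](ρ[f/g](R))) → 4
  S → 3
  σ[f>=2](S) → 3
  γ[f; COUNT(*)→e](σ[f>=2](S)) → 3
  (π[f,e](ρ[e/d](ρ[f/g](R))) ∪ γ[f; COUNT(*)→e](σ[f>=2](S))) → 7
  σ[e=5]((π[f,e](ρ[e/d](ρ[f/g](R))) ∪ γ[f; COUNT(*)→e](σ[f>=2](S)))) → 3

E1 and E2 produce the same multiset:
f | e
5 | 5
7 | 5
7 | 5

yes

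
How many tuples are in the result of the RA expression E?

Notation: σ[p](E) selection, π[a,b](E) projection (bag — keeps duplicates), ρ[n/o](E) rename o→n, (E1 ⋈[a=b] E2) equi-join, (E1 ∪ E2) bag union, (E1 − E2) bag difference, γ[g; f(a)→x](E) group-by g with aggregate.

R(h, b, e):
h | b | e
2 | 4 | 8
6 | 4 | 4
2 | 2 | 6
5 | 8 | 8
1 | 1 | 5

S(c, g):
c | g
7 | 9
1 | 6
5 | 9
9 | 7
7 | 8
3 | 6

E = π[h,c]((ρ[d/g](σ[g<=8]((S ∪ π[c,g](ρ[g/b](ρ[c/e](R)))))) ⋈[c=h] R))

Row counts bottom-up:
  S → 6
  R → 5
  ρ[c/e](R) → 5
  ρ[g/b](ρ[c/e](R)) → 5
  π[c,g](ρ[g/b](ρ[c/e](R))) → 5
  (S ∪ π[c,g](ρ[g/b](ρ[c/e](R)))) → 11
  σ[g<=8]((S ∪ π[c,g](ρ[g/b](ρ[c/e](R))))) → 9
  ρ[d/g](σ[g<=8]((S ∪ π[c,g](ρ[g/b](ρ[c/e](R)))))) → 9
  R → 5
  (ρ[d/g](σ[g<=8]((S ∪ π[c,g](ρ[g/b](ρ[c/e](R)))))) ⋈[c=h] R) → 3
  π[h,c]((ρ[d/g](σ[g<=8]((S ∪ π[c,g](ρ[g/b](ρ[c/e](R)))))) ⋈[c=h] R)) → 3

|E| = 3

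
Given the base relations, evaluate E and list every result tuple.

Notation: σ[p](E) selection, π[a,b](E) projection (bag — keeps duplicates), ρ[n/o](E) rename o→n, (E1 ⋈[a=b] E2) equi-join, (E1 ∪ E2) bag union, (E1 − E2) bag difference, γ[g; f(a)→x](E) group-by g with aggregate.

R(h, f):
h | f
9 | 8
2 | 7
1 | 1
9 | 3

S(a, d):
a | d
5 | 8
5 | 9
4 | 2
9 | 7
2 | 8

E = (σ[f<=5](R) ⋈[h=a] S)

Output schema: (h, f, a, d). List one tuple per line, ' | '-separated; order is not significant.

Row counts bottom-up:
  R → 4
  σ[f<=5](R) → 2
  S → 5
  (σ[f<=5](R) ⋈[h=a] S) → 1

== RESULT ==
h | f | a | d
9 | 3 | 9 | 7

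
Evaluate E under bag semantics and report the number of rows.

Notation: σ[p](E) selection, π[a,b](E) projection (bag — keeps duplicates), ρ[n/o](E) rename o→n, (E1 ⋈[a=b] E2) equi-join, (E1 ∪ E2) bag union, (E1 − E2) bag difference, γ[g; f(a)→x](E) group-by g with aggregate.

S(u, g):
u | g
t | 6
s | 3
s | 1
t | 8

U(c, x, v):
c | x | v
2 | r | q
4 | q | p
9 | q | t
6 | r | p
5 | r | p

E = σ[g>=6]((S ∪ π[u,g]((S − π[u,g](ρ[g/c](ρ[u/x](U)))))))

Stepwise |·|:
  S → 4
  S → 4
  U → 5
  ρ[u/x](U) → 5
  ρ[g/c](ρ[u/x](U)) → 5
  π[u,g](ρ[g/c](ρ[u/x](U))) → 5
  (S − π[u,g](ρ[g/c](ρ[u/x](U)))) → 4
  π[u,g]((S − π[u,g](ρ[g/c](ρ[u/x](U))))) → 4
  (S ∪ π[u,g]((S − π[u,g](ρ[g/c](ρ[u/x](U)))))) → 8
  σ[g>=6]((S ∪ π[u,g]((S − π[u,g](ρ[g/c](ρ[u/x](U))))))) → 4

|E| = 4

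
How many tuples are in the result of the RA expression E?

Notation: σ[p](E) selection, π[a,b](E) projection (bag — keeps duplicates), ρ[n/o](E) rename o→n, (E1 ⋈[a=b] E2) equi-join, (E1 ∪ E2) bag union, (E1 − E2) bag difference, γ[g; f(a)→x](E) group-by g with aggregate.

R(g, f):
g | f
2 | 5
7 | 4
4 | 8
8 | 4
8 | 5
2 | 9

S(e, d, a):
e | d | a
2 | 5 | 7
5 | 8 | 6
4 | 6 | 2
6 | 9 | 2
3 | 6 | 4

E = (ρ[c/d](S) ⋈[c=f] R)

Per-node cardinality:
  S → 5
  ρ[c/d](S) → 5
  R → 6
  (ρ[c/d](S) ⋈[c=f] R) → 4

|E| = 4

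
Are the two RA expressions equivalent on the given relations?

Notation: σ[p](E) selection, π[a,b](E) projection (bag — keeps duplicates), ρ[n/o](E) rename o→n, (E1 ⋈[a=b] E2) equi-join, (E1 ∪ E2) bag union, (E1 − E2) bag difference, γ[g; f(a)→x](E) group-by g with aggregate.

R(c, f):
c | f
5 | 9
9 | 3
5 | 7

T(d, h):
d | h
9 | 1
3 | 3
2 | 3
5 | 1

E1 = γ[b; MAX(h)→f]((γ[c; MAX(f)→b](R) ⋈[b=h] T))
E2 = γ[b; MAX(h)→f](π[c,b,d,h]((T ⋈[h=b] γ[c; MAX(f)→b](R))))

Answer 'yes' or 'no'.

E1 row counts bottom-up:
  R → 3
  γ[c; MAX(f)→b](R) → 2
  T → 4
  (γ[c; MAX(f)→b](R) ⋈[b=h] T) → 2
  γ[b; MAX(h)→f]((γ[c; MAX(f)→b](R) ⋈[b=h] T)) → 1
E2 row counts bottom-up:
  T → 4
  R → 3
  γ[c; MAX(f)→b](R) → 2
  (T ⋈[h=b] γ[c; MAX(f)→b](R)) → 2
  π[c,b,d,h]((T ⋈[h=b] γ[c; MAX(f)→b](R))) → 2
  γ[b; MAX(h)→f](π[c,b,d,h]((T ⋈[h=b] γ[c; MAX(f)→b](R)))) → 1

E1 and E2 produce the same multiset:
b | f
3 | 3

yes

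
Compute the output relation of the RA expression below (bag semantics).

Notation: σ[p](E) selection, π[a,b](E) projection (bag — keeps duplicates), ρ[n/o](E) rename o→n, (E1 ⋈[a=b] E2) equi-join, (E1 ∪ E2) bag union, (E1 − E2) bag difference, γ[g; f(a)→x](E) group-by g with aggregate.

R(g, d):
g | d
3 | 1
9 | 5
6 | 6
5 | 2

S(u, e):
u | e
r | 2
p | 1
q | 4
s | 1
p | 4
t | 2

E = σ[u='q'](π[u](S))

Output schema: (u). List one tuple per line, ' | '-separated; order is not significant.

Per-node cardinality:
  S → 6
  π[u](S) → 6
  σ[u='q'](π[u](S)) → 1

== RESULT ==
u
q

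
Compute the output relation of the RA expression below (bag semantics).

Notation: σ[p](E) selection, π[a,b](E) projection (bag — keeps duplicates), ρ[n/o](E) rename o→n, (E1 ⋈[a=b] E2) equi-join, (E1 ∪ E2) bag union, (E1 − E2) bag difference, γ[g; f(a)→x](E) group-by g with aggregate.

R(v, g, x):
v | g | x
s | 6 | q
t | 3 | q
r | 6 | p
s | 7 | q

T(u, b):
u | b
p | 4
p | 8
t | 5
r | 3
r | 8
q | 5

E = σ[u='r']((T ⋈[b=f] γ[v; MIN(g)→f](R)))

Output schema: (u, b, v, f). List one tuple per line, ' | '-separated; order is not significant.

Row counts bottom-up:
  T → 6
  R → 4
  γ[v; MIN(g)→f](R) → 3
  (T ⋈[b=f] γ[v; MIN(g)→f](R)) → 1
  σ[u='r']((T ⋈[b=f] γ[v; MIN(g)→f](R))) → 1

== RESULT ==
u | b | v | f
r | 3 | t | 3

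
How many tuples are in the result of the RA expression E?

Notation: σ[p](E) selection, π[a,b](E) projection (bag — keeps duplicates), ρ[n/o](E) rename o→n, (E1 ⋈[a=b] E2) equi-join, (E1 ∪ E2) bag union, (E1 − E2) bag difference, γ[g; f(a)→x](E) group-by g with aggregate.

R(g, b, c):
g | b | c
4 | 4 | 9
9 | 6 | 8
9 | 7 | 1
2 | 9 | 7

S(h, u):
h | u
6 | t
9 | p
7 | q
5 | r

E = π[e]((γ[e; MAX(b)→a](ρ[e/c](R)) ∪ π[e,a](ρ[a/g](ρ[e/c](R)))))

Per-node cardinality:
  R → 4
  ρ[e/c](R) → 4
  γ[e; MAX(b)→a](ρ[e/c](R)) → 4
  R → 4
  ρ[e/c](R) → 4
  ρ[a/g](ρ[e/c](R)) → 4
  π[e,a](ρ[a/g](ρ[e/c](R))) → 4
  (γ[e; MAX(b)→a](ρ[e/c](R)) ∪ π[e,a](ρ[a/g](ρ[e/c](R)))) → 8
  π[e]((γ[e; MAX(b)→a](ρ[e/c](R)) ∪ π[e,a](ρ[a/g](ρ[e/c](R))))) → 8

|E| = 8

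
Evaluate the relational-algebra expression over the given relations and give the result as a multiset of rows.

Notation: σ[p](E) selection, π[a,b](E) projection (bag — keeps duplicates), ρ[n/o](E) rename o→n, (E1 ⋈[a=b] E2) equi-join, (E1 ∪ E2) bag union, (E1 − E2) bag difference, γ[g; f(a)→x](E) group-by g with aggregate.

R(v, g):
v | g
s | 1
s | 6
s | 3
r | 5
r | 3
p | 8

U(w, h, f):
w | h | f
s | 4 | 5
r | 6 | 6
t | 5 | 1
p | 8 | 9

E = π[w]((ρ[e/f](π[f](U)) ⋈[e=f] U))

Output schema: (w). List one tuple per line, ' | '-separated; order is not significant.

Row counts bottom-up:
  U → 4
  π[f](U) → 4
  ρ[e/f](π[f](U)) → 4
  U → 4
  (ρ[e/f](π[f](U)) ⋈[e=f] U) → 4
  π[w]((ρ[e/f](π[f](U)) ⋈[e=f] U)) → 4

== RESULT ==
w
p
r
s
t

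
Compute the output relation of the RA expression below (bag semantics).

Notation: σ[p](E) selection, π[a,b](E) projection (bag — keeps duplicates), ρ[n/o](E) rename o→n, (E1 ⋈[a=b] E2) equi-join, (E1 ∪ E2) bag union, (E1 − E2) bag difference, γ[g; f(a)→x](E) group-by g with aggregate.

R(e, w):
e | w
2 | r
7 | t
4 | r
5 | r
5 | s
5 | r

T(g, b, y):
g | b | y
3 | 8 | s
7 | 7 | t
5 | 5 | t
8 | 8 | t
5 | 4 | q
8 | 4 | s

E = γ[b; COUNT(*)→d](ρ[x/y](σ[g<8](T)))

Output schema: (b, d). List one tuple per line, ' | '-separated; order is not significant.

Per-node cardinality:
  T → 6
  σ[g<8](T) → 4
  ρ[x/y](σ[g<8](T)) → 4
  γ[b; COUNT(*)→d](ρ[x/y](σ[g<8](T))) → 4

== RESULT ==
b | d
4 | 1
5 | 1
7 | 1
8 | 1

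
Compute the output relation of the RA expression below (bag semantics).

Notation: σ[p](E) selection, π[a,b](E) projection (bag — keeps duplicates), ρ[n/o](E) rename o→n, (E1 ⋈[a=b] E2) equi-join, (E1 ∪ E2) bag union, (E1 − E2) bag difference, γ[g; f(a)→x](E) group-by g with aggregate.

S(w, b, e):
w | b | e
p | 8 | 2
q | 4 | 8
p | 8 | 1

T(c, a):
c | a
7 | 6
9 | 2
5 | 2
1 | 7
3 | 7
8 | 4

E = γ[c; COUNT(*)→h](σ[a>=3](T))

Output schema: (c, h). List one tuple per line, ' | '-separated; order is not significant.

Stepwise |·|:
  T → 6
  σ[a>=3](T) → 4
  γ[c; COUNT(*)→h](σ[a>=3](T)) → 4

== RESULT ==
c | h
1 | 1
3 | 1
7 | 1
8 | 1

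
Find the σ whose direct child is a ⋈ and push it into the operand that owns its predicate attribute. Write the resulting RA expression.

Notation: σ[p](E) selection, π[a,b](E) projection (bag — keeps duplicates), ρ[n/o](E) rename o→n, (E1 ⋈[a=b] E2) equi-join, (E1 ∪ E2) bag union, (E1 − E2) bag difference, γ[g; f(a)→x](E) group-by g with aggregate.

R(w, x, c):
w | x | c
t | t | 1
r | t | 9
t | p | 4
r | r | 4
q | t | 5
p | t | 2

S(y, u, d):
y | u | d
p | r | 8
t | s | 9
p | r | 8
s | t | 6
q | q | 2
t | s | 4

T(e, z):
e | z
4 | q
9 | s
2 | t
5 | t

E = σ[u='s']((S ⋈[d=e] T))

σ filters on u, owned by the left side.
E' = (σ[u='s'](S) ⋈[d=e] T)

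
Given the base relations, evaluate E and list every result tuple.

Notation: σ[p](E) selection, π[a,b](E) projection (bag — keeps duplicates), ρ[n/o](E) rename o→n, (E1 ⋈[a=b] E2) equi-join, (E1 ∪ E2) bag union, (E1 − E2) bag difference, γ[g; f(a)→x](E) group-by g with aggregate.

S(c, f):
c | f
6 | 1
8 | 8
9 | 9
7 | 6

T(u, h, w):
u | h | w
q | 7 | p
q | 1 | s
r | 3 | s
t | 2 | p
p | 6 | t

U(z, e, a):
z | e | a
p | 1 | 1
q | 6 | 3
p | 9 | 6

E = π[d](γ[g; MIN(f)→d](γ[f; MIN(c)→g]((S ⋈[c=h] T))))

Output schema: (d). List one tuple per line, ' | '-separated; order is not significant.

Per-node cardinality:
  S → 4
  T → 5
  (S ⋈[c=h] T) → 2
  γ[f; MIN(c)→g]((S ⋈[c=h] T)) → 2
  γ[g; MIN(f)→d](γ[f; MIN(c)→g]((S ⋈[c=h] T))) → 2
  π[d](γ[g; MIN(f)→d](γ[f; MIN(c)→g]((S ⋈[c=h] T)))) → 2

== RESULT ==
d
1
6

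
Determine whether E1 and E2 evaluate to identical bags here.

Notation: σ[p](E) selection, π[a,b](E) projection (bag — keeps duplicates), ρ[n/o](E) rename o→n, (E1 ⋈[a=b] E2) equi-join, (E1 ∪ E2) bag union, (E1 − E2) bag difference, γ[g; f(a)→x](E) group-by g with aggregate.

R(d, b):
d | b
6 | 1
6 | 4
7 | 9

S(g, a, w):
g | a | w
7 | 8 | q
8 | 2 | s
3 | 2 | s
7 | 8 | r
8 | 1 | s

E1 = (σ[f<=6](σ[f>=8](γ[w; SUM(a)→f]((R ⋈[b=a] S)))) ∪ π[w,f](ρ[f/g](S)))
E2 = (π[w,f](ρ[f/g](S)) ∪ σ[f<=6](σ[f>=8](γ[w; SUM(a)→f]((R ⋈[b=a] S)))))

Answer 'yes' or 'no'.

E1 subexpression sizes:
  R → 3
  S → 5
  (R ⋈[b=a] S) → 1
  γ[w; SUM(a)→f]((R ⋈[b=a] S)) → 1
  σ[f>=8](γ[w; SUM(a)→f]((R ⋈[b=a] S))) → 0
  σ[f<=6](σ[f>=8](γ[w; SUM(a)→f]((R ⋈[b=a] S)))) → 0
  S → 5
  ρ[f/g](S) → 5
  π[w,f](ρ[f/g](S)) → 5
  (σ[f<=6](σ[f>=8](γ[w; SUM(a)→f]((R ⋈[b=a] S)))) ∪ π[w,f](ρ[f/g](S))) → 5
E2 subexpression sizes:
  S → 5
  ρ[f/g](S) → 5
  π[w,f](ρ[f/g](S)) → 5
  R → 3
  S → 5
  (R ⋈[b=a] S) → 1
  γ[w; SUM(a)→f]((R ⋈[b=a] S)) → 1
  σ[f>=8](γ[w; SUM(a)→f]((R ⋈[b=a] S))) → 0
  σ[f<=6](σ[f>=8](γ[w; SUM(a)→f]((R ⋈[b=a] S)))) → 0
  (π[w,f](ρ[f/g](S)) ∪ σ[f<=6](σ[f>=8](γ[w; SUM(a)→f]((R ⋈[b=a] S))))) → 5

E1 and E2 produce the same multiset:
w | f
q | 7
r | 7
s | 3
s | 8
s | 8

yes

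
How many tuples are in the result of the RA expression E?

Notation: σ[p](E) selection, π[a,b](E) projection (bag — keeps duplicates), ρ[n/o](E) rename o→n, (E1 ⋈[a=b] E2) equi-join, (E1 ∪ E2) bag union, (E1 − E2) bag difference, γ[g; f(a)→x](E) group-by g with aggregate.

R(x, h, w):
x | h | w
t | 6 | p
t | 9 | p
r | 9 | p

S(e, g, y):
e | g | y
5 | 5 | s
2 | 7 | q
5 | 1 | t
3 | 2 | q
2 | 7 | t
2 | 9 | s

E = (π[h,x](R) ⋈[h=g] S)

Per-node cardinality:
  R → 3
  π[h,x](R) → 3
  S → 6
  (π[h,x](R) ⋈[h=g] S) → 2

|E| = 2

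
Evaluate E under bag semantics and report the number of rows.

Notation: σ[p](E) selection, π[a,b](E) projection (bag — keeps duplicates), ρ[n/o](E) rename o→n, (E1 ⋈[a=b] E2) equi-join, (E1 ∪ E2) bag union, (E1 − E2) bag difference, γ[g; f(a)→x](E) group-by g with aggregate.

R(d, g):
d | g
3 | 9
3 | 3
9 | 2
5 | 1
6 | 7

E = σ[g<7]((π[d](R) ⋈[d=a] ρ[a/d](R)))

Stepwise |·|:
  R → 5
  π[d](R) → 5
  R → 5
  ρ[a/d](R) → 5
  (π[d](R) ⋈[d=a] ρ[a/d](R)) → 7
  σ[g<7]((π[d](R) ⋈[d=a] ρ[a/d](R))) → 4

|E| = 4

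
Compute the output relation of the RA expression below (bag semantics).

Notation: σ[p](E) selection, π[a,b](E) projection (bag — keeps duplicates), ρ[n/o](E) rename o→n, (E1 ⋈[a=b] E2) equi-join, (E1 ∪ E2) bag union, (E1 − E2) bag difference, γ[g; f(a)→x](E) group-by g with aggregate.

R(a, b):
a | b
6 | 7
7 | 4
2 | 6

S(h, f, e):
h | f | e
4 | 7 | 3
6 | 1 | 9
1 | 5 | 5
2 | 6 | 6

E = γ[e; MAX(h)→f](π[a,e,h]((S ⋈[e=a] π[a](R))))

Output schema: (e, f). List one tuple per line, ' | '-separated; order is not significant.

Per-node cardinality:
  S → 4
  R → 3
  π[a](R) → 3
  (S ⋈[e=a] π[a](R)) → 1
  π[a,e,h]((S ⋈[e=a] π[a](R))) → 1
  γ[e; MAX(h)→f](π[a,e,h]((S ⋈[e=a] π[a](R)))) → 1

== RESULT ==
e | f
6 | 2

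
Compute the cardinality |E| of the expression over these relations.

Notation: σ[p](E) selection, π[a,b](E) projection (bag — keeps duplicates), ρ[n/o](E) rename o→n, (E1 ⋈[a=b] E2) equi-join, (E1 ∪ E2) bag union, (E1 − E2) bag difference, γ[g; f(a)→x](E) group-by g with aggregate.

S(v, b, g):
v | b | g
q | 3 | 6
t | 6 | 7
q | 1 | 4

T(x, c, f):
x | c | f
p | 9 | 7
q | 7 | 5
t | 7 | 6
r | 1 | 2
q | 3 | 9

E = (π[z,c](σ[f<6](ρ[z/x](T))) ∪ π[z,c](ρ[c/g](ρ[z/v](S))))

Per-node cardinality:
  T → 5
  ρ[z/x](T) → 5
  σ[f<6](ρ[z/x](T)) → 2
  π[z,c](σ[f<6](ρ[z/x](T))) → 2
  S → 3
  ρ[z/v](S) → 3
  ρ[c/g](ρ[z/v](S)) → 3
  π[z,c](ρ[c/g](ρ[z/v](S))) → 3
  (π[z,c](σ[f<6](ρ[z/x](T))) ∪ π[z,c](ρ[c/g](ρ[z/v](S)))) → 5

|E| = 5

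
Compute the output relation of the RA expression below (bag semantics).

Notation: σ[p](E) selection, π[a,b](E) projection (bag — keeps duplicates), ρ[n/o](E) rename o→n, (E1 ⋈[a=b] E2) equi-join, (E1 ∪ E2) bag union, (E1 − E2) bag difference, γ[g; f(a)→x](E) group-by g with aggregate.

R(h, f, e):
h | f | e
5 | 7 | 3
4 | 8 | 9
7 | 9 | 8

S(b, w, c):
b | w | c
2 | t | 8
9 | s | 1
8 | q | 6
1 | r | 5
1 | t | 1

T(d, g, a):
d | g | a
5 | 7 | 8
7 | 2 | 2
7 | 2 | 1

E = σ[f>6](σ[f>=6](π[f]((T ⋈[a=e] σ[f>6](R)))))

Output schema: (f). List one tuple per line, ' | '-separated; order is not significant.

Subexpression sizes:
  T → 3
  R → 3
  σ[f>6](R) → 3
  (T ⋈[a=e] σ[f>6](R)) → 1
  π[f]((T ⋈[a=e] σ[f>6](R))) → 1
  σ[f>=6](π[f]((T ⋈[a=e] σ[f>6](R)))) → 1
  σ[f>6](σ[f>=6](π[f]((T ⋈[a=e] σ[f>6](R))))) → 1

== RESULT ==
f
9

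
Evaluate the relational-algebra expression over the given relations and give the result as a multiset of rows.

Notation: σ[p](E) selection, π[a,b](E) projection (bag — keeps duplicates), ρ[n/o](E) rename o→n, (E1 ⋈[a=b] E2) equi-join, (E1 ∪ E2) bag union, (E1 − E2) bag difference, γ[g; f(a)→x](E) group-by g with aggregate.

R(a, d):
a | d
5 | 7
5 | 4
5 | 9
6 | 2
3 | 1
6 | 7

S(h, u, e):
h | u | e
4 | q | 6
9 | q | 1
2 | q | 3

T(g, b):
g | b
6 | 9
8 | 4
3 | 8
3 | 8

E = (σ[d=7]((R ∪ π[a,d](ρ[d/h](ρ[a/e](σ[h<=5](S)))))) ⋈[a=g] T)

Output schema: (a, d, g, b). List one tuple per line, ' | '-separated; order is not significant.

Subexpression sizes:
  R → 6
  S → 3
  σ[h<=5](S) → 2
  ρ[a/e](σ[h<=5](S)) → 2
  ρ[d/h](ρ[a/e](σ[h<=5](S))) → 2
  π[a,d](ρ[d/h](ρ[a/e](σ[h<=5](S)))) → 2
  (R ∪ π[a,d](ρ[d/h](ρ[a/e](σ[h<=5](S))))) → 8
  σ[d=7]((R ∪ π[a,d](ρ[d/h](ρ[a/e](σ[h<=5](S)))))) → 2
  T → 4
  (σ[d=7]((R ∪ π[a,d](ρ[d/h](ρ[a/e](σ[h<=5](S)))))) ⋈[a=g] T) → 1

== RESULT ==
a | d | g | b
6 | 7 | 6 | 9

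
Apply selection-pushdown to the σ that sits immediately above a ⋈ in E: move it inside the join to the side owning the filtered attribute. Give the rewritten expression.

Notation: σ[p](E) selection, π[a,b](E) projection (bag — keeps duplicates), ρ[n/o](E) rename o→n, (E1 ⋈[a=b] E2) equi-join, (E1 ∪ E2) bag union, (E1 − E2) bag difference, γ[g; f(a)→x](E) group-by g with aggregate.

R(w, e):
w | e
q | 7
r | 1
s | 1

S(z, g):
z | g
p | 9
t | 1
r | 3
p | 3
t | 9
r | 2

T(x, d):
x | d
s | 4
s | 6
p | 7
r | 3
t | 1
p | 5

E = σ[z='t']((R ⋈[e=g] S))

σ filters on z, owned by the right side.
E' = (R ⋈[e=g] σ[z='t'](S))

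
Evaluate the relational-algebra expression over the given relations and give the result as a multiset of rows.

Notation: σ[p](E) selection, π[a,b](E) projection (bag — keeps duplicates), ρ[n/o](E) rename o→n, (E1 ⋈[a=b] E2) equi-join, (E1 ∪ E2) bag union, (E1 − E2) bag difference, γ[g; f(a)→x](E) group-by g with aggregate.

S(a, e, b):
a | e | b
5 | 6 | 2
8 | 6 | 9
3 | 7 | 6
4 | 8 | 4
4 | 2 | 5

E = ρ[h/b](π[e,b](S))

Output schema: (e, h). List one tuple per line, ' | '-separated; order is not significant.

Stepwise |·|:
  S → 5
  π[e,b](S) → 5
  ρ[h/b](π[e,b](S)) → 5

== RESULT ==
e | h
2 | 5
6 | 2
6 | 9
7 | 6
8 | 4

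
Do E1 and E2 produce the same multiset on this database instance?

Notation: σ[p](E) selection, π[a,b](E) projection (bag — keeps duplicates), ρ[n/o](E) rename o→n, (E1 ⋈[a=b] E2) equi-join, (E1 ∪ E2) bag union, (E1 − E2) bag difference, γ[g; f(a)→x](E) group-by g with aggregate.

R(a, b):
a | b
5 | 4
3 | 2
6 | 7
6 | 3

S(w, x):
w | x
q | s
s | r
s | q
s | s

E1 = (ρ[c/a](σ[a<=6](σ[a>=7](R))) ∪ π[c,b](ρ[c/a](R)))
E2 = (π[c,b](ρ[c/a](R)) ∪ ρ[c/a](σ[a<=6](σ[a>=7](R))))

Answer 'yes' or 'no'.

E1 per-node cardinality:
  R → 4
  σ[a>=7](R) → 0
  σ[a<=6](σ[a>=7](R)) → 0
  ρ[c/a](σ[a<=6](σ[a>=7](R))) → 0
  R → 4
  ρ[c/a](R) → 4
  π[c,b](ρ[c/a](R)) → 4
  (ρ[c/a](σ[a<=6](σ[a>=7](R))) ∪ π[c,b](ρ[c/a](R))) → 4
E2 per-node cardinality:
  R → 4
  ρ[c/a](R) → 4
  π[c,b](ρ[c/a](R)) → 4
  R → 4
  σ[a>=7](R) → 0
  σ[a<=6](σ[a>=7](R)) → 0
  ρ[c/a](σ[a<=6](σ[a>=7](R))) → 0
  (π[c,b](ρ[c/a](R)) ∪ ρ[c/a](σ[a<=6](σ[a>=7](R)))) → 4

E1 and E2 produce the same multiset:
c | b
3 | 2
5 | 4
6 | 3
6 | 7

yes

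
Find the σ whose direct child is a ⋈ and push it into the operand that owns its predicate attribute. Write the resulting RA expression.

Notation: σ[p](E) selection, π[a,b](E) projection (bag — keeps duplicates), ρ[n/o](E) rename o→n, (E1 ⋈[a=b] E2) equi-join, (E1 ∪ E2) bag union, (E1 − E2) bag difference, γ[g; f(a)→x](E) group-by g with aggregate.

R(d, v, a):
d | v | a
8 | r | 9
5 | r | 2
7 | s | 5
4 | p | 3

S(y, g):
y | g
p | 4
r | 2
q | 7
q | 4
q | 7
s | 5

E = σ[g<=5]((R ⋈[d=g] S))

σ filters on g, owned by the right side.
E' = (R ⋈[d=g] σ[g<=5](S))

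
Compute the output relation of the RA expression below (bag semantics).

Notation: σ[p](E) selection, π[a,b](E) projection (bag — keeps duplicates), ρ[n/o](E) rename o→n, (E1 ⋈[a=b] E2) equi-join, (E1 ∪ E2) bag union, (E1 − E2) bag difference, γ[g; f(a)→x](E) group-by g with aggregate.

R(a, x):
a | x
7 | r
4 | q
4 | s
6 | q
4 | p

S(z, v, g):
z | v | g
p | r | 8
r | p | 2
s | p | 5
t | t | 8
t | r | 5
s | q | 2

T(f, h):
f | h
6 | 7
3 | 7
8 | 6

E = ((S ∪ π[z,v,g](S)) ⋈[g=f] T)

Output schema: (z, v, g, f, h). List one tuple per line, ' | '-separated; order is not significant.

Row counts bottom-up:
  S → 6
  S → 6
  π[z,v,g](S) → 6
  (S ∪ π[z,v,g](S)) → 12
  T → 3
  ((S ∪ π[z,v,g](S)) ⋈[g=f] T) → 4

== RESULT ==
z | v | g | f | h
p | r | 8 | 8 | 6
p | r | 8 | 8 | 6
t | t | 8 | 8 | 6
t | t | 8 | 8 | 6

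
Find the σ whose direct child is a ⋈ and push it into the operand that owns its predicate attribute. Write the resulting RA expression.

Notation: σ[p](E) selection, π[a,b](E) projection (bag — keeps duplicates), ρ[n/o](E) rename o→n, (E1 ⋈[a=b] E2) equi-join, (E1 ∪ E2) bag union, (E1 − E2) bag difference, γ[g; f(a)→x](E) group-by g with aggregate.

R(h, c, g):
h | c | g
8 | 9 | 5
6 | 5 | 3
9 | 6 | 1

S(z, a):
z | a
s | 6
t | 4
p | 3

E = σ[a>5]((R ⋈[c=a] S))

σ filters on a, owned by the right side.
E' = (R ⋈[c=a] σ[a>5](S))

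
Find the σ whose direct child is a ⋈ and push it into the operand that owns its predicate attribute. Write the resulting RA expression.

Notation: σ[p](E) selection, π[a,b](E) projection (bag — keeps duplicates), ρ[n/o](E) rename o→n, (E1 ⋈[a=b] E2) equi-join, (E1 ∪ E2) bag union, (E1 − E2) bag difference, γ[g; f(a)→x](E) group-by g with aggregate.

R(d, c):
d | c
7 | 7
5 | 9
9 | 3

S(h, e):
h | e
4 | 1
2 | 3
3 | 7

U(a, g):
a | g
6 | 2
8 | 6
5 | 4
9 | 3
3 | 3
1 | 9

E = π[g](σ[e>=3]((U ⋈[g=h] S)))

σ filters on e, owned by the right side.
E' = π[g]((U ⋈[g=h] σ[e>=3](S)))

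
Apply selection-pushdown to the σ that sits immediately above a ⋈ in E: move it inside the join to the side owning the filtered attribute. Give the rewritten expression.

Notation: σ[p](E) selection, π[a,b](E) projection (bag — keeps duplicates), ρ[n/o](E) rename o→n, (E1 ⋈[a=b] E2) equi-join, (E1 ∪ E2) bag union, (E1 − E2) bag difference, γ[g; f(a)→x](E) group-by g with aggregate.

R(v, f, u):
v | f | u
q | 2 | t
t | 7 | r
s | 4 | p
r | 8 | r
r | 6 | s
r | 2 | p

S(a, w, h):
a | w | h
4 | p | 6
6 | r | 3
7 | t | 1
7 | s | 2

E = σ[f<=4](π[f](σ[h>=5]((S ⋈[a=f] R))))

σ filters on h, owned by the left side.
E' = σ[f<=4](π[f]((σ[h>=5](S) ⋈[a=f] R)))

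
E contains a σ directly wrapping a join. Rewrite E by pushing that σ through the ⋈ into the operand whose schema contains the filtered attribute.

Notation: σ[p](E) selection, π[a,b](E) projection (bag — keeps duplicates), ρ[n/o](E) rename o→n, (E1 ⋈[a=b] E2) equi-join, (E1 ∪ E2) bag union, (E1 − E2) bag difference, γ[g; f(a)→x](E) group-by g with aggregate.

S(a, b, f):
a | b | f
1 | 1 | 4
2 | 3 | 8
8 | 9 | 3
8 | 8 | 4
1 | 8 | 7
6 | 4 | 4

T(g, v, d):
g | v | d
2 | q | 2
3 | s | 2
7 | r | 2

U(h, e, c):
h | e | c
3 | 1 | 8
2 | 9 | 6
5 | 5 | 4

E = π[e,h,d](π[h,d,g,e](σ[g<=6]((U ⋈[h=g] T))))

σ filters on g, owned by the right side.
E' = π[e,h,d](π[h,d,g,e]((U ⋈[h=g] σ[g<=6](T))))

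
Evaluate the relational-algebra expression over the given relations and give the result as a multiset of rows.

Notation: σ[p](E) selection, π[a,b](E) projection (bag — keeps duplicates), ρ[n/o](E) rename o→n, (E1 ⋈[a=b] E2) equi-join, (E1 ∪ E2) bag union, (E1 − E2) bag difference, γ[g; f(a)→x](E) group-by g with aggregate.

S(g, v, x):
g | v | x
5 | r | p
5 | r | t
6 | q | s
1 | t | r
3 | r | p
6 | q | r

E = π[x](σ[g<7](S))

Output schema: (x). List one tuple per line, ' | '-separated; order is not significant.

Subexpression sizes:
  S → 6
  σ[g<7](S) → 6
  π[x](σ[g<7](S)) → 6

== RESULT ==
x
p
p
r
r
s
t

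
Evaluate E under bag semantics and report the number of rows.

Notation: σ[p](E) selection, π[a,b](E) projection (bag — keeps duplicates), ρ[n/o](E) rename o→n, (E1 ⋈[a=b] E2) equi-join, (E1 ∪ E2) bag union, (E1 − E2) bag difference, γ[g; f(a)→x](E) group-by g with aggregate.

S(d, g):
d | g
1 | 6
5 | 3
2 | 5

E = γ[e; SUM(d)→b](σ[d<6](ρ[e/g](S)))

Subexpression sizes:
  S → 3
  ρ[e/g](S) → 3
  σ[d<6](ρ[e/g](S)) → 3
  γ[e; SUM(d)→b](σ[d<6](ρ[e/g](S))) → 3

|E| = 3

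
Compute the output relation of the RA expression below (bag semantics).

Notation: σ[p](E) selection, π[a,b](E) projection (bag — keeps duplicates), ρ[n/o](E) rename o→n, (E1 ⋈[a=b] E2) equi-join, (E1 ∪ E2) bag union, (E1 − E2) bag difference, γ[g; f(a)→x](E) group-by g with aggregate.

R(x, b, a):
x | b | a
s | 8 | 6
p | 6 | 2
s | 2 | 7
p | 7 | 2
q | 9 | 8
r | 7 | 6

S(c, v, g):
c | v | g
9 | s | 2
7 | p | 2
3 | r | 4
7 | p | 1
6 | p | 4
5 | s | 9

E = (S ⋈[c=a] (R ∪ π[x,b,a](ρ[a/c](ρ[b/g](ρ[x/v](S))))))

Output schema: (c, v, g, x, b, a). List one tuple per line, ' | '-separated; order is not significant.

Per-node cardinality:
  S → 6
  R → 6
  S → 6
  ρ[x/v](S) → 6
  ρ[b/g](ρ[x/v](S)) → 6
  ρ[a/c](ρ[b/g](ρ[x/v](S))) → 6
  π[x,b,a](ρ[a/c](ρ[b/g](ρ[x/v](S)))) → 6
  (R ∪ π[x,b,a](ρ[a/c](ρ[b/g](ρ[x/v](S))))) → 12
  (S ⋈[c=a] (R ∪ π[x,b,a](ρ[a/c](ρ[b/g](ρ[x/v](S)))))) → 12

== RESULT ==
c | v | g | x | b | a
3 | r | 4 | r | 4 | 3
5 | s | 9 | s | 9 | 5
6 | p | 4 | p | 4 | 6
6 | p | 4 | r | 7 | 6
6 | p | 4 | s | 8 | 6
7 | p | 1 | p | 1 | 7
7 | p | 1 | p | 2 | 7
7 | p | 1 | s | 2 | 7
7 | p | 2 | p | 1 | 7
7 | p | 2 | p | 2 | 7
7 | p | 2 | s | 2 | 7
9 | s | 2 | s | 2 | 9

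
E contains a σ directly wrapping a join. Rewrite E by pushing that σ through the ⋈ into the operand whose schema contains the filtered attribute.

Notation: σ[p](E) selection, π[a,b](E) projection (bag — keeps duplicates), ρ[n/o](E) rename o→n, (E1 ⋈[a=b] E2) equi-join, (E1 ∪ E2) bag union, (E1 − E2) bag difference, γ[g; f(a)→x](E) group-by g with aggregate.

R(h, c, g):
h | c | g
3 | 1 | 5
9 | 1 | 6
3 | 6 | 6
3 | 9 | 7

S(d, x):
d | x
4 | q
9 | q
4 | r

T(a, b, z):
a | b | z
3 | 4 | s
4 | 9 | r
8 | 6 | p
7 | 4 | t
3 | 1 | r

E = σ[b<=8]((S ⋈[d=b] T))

σ filters on b, owned by the right side.
E' = (S ⋈[d=b] σ[b<=8](T))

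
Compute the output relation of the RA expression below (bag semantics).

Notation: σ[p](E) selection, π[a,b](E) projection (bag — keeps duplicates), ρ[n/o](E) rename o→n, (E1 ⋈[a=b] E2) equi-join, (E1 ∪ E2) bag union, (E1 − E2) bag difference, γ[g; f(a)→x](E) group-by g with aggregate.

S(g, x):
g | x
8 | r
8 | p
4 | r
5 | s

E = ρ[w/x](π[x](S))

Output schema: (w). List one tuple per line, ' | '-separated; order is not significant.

Stepwise |·|:
  S → 4
  π[x](S) → 4
  ρ[w/x](π[x](S)) → 4

== RESULT ==
w
p
r
r
s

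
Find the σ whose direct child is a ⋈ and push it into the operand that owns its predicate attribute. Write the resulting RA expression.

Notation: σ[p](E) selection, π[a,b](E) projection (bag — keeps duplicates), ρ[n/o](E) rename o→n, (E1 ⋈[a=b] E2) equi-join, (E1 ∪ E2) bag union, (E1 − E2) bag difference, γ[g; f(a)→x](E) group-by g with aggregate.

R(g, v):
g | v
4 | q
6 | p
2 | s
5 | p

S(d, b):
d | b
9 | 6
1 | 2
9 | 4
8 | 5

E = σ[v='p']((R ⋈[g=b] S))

σ filters on v, owned by the left side.
E' = (σ[v='p'](R) ⋈[g=b] S)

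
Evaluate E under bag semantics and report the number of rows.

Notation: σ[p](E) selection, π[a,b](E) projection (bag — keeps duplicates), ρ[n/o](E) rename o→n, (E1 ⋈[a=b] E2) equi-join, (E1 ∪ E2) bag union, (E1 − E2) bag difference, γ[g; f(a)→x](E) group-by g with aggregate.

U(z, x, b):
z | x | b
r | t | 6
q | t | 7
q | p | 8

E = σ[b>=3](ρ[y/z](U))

Subexpression sizes:
  U → 3
  ρ[y/z](U) → 3
  σ[b>=3](ρ[y/z](U)) → 3

|E| = 3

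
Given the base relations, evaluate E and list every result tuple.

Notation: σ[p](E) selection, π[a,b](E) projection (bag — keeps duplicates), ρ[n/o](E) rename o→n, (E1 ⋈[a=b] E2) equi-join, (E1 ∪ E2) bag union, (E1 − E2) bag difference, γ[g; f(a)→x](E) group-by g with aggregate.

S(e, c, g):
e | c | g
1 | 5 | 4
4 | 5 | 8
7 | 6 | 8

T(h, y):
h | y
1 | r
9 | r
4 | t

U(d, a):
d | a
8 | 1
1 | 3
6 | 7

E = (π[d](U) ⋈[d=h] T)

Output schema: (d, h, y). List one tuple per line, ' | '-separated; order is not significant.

Subexpression sizes:
  U → 3
  π[d](U) → 3
  T → 3
  (π[d](U) ⋈[d=h] T) → 1

== RESULT ==
d | h | y
1 | 1 | r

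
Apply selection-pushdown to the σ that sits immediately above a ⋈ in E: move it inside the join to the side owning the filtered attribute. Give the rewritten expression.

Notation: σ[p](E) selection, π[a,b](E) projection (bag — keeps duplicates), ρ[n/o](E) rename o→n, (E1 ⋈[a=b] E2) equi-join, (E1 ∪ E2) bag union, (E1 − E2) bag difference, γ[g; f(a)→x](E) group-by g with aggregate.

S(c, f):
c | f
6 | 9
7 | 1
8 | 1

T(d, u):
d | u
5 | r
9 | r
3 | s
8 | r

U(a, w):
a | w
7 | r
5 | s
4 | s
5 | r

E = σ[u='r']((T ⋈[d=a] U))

σ filters on u, owned by the left side.
E' = (σ[u='r'](T) ⋈[d=a] U)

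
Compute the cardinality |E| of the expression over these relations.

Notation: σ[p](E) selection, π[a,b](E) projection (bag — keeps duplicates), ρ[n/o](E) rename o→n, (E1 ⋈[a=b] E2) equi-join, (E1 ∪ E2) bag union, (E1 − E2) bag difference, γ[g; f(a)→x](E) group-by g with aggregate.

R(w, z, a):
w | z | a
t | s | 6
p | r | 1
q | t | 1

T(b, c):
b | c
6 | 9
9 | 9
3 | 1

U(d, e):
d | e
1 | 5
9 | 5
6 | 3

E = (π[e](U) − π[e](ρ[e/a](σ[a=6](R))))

Stepwise |·|:
  U → 3
  π[e](U) → 3
  R → 3
  σ[a=6](R) → 1
  ρ[e/a](σ[a=6](R)) → 1
  π[e](ρ[e/a](σ[a=6](R))) → 1
  (π[e](U) − π[e](ρ[e/a](σ[a=6](R)))) → 3

|E| = 3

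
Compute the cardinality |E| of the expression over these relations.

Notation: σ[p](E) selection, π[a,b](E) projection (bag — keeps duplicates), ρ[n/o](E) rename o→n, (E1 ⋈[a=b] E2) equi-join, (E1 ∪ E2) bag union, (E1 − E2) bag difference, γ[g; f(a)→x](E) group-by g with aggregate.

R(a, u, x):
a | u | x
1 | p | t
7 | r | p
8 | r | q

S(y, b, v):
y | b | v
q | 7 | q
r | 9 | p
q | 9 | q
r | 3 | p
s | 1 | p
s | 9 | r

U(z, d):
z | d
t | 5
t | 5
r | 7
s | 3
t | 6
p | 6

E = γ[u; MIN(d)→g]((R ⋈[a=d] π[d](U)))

Stepwise |·|:
  R → 3
  U → 6
  π[d](U) → 6
  (R ⋈[a=d] π[d](U)) → 1
  γ[u; MIN(d)→g]((R ⋈[a=d] π[d](U))) → 1

|E| = 1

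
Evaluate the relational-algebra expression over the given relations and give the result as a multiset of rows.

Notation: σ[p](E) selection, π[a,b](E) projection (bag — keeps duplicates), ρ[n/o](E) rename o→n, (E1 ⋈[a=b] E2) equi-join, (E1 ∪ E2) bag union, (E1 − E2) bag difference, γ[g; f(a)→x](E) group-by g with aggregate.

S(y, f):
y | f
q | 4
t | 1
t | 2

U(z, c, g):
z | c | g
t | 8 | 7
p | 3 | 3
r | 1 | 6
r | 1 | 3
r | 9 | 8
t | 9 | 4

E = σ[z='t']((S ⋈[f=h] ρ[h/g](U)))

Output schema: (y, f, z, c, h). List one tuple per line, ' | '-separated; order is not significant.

Subexpression sizes:
  S → 3
  U → 6
  ρ[h/g](U) → 6
  (S ⋈[f=h] ρ[h/g](U)) → 1
  σ[z='t']((S ⋈[f=h] ρ[h/g](U))) → 1

== RESULT ==
y | f | z | c | h
q | 4 | t | 9 | 4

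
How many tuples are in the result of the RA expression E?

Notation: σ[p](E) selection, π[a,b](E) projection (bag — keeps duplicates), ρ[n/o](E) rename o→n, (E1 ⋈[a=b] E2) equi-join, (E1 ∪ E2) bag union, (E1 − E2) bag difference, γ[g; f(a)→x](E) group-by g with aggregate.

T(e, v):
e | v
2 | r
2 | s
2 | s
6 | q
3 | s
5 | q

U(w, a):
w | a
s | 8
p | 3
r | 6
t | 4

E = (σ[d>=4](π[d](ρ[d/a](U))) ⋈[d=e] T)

Row counts bottom-up:
  U → 4
  ρ[d/a](U) → 4
  π[d](ρ[d/a](U)) → 4
  σ[d>=4](π[d](ρ[d/a](U))) → 3
  T → 6
  (σ[d>=4](π[d](ρ[d/a](U))) ⋈[d=e] T) → 1

|E| = 1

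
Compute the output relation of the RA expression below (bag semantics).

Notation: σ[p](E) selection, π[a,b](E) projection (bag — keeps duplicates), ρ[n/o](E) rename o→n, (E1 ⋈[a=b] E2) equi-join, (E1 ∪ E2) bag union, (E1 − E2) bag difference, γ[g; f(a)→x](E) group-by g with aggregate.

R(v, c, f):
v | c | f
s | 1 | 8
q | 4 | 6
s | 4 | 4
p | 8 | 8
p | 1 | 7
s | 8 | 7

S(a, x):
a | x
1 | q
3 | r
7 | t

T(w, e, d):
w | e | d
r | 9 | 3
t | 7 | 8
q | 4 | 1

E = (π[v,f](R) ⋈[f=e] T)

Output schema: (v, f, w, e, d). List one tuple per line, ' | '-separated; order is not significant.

Stepwise |·|:
  R → 6
  π[v,f](R) → 6
  T → 3
  (π[v,f](R) ⋈[f=e] T) → 3

== RESULT ==
v | f | w | e | d
p | 7 | t | 7 | 8
s | 4 | q | 4 | 1
s | 7 | t | 7 | 8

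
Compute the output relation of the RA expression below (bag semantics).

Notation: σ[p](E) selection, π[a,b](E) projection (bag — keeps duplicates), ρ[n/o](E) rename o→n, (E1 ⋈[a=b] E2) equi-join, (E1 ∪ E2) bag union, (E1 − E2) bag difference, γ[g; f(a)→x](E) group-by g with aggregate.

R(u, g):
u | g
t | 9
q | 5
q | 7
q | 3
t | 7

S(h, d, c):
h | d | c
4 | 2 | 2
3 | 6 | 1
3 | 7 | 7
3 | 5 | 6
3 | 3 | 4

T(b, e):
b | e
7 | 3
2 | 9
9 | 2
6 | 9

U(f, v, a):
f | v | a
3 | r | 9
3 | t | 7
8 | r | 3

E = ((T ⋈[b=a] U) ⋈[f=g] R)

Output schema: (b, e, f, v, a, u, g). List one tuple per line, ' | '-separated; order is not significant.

Stepwise |·|:
  T → 4
  U → 3
  (T ⋈[b=a] U) → 2
  R → 5
  ((T ⋈[b=a] U) ⋈[f=g] R) → 2

== RESULT ==
b | e | f | v | a | u | g
7 | 3 | 3 | t | 7 | q | 3
9 | 2 | 3 | r | 9 | q | 3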